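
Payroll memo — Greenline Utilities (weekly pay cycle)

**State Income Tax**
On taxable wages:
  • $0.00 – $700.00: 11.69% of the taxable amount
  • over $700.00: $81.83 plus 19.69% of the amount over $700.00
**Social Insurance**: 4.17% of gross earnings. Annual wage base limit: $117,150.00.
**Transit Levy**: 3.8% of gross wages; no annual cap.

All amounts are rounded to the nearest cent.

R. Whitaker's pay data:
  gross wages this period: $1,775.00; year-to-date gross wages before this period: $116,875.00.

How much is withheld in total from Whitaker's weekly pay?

State Income Tax: taxable = $1,775.00
  $81.83 + 19.69% × ($1,775.00 − $700.00) = $81.83 + 19.69% × $1,075.00 = $293.50
Social Insurance: cap $117,150.00 − YTD $116,875.00 = $275.00 subject; 4.17% × $275.00 = $11.47
Transit Levy: 3.8% × $1,775.00 = $67.45
Total: $293.50 + $11.47 + $67.45 = $372.42

$372.42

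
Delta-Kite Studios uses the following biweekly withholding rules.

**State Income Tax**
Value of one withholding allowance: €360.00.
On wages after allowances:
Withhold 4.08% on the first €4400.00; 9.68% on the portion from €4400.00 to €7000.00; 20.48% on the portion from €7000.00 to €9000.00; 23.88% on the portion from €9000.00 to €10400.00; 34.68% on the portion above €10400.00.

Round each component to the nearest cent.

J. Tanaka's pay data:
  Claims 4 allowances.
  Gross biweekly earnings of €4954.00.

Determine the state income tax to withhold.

€143.37

State Income Tax: taxable = €4954.00 − 4×€360.00 = €3514.00
  4.08% × €3514.00 = €143.37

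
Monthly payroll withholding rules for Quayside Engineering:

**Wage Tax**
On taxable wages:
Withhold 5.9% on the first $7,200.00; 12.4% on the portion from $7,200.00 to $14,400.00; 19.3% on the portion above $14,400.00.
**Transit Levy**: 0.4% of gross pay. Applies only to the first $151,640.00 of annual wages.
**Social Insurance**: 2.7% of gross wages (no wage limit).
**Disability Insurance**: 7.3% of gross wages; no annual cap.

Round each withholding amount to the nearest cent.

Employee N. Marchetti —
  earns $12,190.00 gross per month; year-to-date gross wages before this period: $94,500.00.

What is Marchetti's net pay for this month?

Wage Tax: taxable = $12,190.00
  $424.80 + 12.4% × ($12,190.00 − $7,200.00) = $424.80 + 12.4% × $4,990.00 = $1,043.56
Transit Levy: 0.4% × $12,190.00 = $48.76
Social Insurance: 2.7% × $12,190.00 = $329.13
Disability Insurance: 7.3% × $12,190.00 = $889.87
Total withheld: $1,043.56 + $48.76 + $329.13 + $889.87 = $2,311.32
Net pay: $12,190.00 − $2,311.32 = $9,878.68

$9,878.68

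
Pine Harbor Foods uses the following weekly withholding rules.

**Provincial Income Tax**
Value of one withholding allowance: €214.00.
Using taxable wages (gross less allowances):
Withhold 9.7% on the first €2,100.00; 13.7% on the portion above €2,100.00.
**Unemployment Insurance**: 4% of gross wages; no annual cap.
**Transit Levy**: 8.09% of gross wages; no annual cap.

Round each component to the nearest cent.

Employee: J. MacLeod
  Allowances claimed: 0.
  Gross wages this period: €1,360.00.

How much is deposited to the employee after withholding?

€1,063.66

Provincial Income Tax: taxable = €1,360.00
  9.7% × €1,360.00 = €131.92
Unemployment Insurance: 4% × €1,360.00 = €54.40
Transit Levy: 8.09% × €1,360.00 = €110.02
Total withheld: €131.92 + €54.40 + €110.02 = €296.34
Net pay: €1,360.00 − €296.34 = €1,063.66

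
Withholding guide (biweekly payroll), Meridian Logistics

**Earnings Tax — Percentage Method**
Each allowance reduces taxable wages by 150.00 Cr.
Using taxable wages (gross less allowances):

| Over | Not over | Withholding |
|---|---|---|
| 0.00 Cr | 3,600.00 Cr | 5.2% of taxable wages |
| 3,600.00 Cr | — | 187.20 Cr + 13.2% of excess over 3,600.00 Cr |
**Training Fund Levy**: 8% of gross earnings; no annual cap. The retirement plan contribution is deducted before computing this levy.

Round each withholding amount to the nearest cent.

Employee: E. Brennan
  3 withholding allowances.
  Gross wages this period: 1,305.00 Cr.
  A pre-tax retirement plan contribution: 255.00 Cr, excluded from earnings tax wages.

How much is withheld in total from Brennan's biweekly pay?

115.20 Cr

Earnings Tax: taxable = 1,305.00 Cr − 255.00 Cr − 3×150.00 Cr = 600.00 Cr
  5.2% × 600.00 Cr = 31.20 Cr
Training Fund Levy: 8% × 1,050.00 Cr = 84.00 Cr
Total: 31.20 Cr + 84.00 Cr = 115.20 Cr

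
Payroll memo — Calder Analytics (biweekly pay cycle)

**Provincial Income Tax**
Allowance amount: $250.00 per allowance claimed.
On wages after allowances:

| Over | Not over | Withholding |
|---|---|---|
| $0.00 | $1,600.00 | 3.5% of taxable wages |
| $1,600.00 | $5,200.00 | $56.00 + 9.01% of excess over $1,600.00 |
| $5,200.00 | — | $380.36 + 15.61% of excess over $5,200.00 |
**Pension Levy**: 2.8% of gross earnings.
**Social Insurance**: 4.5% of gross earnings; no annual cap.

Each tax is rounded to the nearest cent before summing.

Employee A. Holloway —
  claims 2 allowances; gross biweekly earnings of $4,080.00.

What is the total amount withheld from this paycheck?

Provincial Income Tax: taxable = $4,080.00 − 2×$250.00 = $3,580.00
  $56.00 + 9.01% × ($3,580.00 − $1,600.00) = $56.00 + 9.01% × $1,980.00 = $234.40
Pension Levy: 2.8% × $4,080.00 = $114.24
Social Insurance: 4.5% × $4,080.00 = $183.60
Total: $234.40 + $114.24 + $183.60 = $532.24

$532.24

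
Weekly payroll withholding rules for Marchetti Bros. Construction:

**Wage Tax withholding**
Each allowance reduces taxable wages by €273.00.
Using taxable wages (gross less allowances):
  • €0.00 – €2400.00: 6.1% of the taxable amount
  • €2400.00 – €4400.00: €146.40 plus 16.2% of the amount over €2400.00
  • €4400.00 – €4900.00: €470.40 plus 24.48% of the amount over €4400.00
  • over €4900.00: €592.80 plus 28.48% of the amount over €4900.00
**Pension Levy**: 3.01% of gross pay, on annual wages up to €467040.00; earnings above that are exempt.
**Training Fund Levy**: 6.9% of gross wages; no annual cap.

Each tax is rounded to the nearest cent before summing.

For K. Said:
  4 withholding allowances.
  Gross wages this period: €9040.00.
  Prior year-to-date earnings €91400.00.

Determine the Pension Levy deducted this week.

Pension Levy: 3.01% × €9040.00 = €272.10

€272.10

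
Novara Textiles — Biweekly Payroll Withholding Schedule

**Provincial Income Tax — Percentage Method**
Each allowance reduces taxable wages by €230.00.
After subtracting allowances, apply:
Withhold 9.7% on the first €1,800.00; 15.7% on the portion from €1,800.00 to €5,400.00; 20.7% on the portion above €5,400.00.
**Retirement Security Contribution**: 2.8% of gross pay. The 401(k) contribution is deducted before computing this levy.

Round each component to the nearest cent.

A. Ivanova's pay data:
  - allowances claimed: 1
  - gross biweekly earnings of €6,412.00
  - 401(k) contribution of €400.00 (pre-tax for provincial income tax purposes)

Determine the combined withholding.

€987.21

Provincial Income Tax: taxable = €6,412.00 − €400.00 − 1×€230.00 = €5,782.00
  €739.80 + 20.7% × (€5,782.00 − €5,400.00) = €739.80 + 20.7% × €382.00 = €818.87
Retirement Security Contribution: 2.8% × €6,012.00 = €168.34
Total: €818.87 + €168.34 = €987.21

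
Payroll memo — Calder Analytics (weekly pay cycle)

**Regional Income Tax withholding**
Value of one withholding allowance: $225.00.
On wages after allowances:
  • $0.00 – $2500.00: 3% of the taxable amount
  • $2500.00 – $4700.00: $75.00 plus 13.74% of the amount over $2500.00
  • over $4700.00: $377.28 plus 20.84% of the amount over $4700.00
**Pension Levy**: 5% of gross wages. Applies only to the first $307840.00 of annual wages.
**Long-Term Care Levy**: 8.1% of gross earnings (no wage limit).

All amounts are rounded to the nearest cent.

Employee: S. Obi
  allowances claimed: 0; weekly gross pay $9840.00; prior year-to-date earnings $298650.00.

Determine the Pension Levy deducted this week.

Pension Levy: cap $307840.00 − YTD $298650.00 = $9190.00 subject; 5% × $9190.00 = $459.50

$459.50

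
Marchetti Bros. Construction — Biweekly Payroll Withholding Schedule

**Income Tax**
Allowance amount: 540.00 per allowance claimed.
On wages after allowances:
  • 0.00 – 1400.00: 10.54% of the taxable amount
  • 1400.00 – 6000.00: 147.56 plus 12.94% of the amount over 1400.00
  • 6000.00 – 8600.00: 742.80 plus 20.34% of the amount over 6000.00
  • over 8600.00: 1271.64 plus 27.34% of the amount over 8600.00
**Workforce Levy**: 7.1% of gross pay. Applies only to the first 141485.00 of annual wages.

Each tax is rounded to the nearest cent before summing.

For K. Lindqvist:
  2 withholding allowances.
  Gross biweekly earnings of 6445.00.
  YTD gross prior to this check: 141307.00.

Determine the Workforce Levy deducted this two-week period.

Workforce Levy: cap 141485.00 − YTD 141307.00 = 178.00 subject; 7.1% × 178.00 = 12.64

12.64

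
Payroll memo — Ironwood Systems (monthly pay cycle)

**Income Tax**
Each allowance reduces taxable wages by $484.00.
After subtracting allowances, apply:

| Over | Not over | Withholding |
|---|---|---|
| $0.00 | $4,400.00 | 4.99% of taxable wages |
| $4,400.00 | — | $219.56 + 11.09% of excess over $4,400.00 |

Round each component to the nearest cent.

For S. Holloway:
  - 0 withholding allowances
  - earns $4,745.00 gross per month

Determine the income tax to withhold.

Income Tax: taxable = $4,745.00
  $219.56 + 11.09% × ($4,745.00 − $4,400.00) = $219.56 + 11.09% × $345.00 = $257.82

$257.82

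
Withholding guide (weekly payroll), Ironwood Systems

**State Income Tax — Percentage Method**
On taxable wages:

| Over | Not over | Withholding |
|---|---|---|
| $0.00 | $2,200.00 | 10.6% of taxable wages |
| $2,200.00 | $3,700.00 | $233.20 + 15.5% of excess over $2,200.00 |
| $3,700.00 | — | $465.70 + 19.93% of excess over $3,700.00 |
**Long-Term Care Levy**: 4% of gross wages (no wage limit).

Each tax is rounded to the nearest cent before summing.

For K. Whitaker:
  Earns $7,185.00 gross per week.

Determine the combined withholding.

$1,447.66

State Income Tax: taxable = $7,185.00
  $465.70 + 19.93% × ($7,185.00 − $3,700.00) = $465.70 + 19.93% × $3,485.00 = $1,160.26
Long-Term Care Levy: 4% × $7,185.00 = $287.40
Total: $1,160.26 + $287.40 = $1,447.66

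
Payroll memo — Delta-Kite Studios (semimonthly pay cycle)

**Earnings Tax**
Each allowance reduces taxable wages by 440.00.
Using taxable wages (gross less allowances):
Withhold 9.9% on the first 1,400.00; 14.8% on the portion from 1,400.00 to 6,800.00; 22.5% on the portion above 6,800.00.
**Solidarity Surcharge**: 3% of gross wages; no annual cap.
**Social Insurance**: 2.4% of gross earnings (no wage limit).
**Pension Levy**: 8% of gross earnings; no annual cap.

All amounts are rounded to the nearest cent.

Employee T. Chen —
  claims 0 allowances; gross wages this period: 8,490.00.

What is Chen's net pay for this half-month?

Earnings Tax: taxable = 8,490.00
  937.80 + 22.5% × (8,490.00 − 6,800.00) = 937.80 + 22.5% × 1,690.00 = 1,318.05
Solidarity Surcharge: 3% × 8,490.00 = 254.70
Social Insurance: 2.4% × 8,490.00 = 203.76
Pension Levy: 8% × 8,490.00 = 679.20
Total withheld: 1,318.05 + 254.70 + 203.76 + 679.20 = 2,455.71
Net pay: 8,490.00 − 2,455.71 = 6,034.29

6,034.29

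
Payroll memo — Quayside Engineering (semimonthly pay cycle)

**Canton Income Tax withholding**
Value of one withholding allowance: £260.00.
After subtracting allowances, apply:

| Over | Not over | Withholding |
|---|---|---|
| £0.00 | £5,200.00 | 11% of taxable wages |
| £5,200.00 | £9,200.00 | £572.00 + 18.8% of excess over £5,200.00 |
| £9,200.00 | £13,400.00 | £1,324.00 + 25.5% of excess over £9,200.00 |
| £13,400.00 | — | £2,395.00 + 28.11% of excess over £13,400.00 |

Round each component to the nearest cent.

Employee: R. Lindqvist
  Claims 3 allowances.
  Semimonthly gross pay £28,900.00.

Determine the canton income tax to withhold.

Canton Income Tax: taxable = £28,900.00 − 3×£260.00 = £28,120.00
  £2,395.00 + 28.11% × (£28,120.00 − £13,400.00) = £2,395.00 + 28.11% × £14,720.00 = £6,532.79

£6,532.79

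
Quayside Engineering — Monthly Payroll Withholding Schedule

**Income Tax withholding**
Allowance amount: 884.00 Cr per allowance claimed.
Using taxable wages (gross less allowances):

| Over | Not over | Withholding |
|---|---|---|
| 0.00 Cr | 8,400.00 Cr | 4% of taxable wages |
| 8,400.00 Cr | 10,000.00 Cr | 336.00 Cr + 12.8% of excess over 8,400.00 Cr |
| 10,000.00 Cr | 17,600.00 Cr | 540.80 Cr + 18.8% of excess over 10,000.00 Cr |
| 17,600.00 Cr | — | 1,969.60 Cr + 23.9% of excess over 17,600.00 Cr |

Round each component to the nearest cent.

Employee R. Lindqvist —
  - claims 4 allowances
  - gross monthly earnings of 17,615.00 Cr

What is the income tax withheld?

Income Tax: taxable = 17,615.00 Cr − 4×884.00 Cr = 14,079.00 Cr
  540.80 Cr + 18.8% × (14,079.00 Cr − 10,000.00 Cr) = 540.80 Cr + 18.8% × 4,079.00 Cr = 1,307.65 Cr

1,307.65 Cr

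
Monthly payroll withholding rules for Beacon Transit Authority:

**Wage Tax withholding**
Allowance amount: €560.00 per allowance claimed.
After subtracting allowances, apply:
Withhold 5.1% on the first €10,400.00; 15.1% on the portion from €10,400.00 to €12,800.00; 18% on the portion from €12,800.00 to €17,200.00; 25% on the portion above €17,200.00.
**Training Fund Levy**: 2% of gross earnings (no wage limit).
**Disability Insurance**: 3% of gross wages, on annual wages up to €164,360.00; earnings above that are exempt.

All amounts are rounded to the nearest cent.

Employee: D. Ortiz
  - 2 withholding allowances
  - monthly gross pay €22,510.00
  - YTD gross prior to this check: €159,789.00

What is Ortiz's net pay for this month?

€19,190.37

Wage Tax: taxable = €22,510.00 − 2×€560.00 = €21,390.00
  €1,684.80 + 25% × (€21,390.00 − €17,200.00) = €1,684.80 + 25% × €4,190.00 = €2,732.30
Training Fund Levy: 2% × €22,510.00 = €450.20
Disability Insurance: cap €164,360.00 − YTD €159,789.00 = €4,571.00 subject; 3% × €4,571.00 = €137.13
Total withheld: €2,732.30 + €450.20 + €137.13 = €3,319.63
Net pay: €22,510.00 − €3,319.63 = €19,190.37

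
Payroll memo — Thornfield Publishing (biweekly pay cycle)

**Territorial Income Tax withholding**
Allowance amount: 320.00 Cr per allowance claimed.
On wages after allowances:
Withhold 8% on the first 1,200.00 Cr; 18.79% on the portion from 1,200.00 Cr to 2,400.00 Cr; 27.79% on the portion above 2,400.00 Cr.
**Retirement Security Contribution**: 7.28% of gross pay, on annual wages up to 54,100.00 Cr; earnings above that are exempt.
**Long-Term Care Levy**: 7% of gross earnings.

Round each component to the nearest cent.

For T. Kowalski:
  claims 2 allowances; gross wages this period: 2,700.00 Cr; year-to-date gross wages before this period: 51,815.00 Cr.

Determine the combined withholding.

612.94 Cr

Territorial Income Tax: taxable = 2,700.00 Cr − 2×320.00 Cr = 2,060.00 Cr
  96.00 Cr + 18.79% × (2,060.00 Cr − 1,200.00 Cr) = 96.00 Cr + 18.79% × 860.00 Cr = 257.59 Cr
Retirement Security Contribution: cap 54,100.00 Cr − YTD 51,815.00 Cr = 2,285.00 Cr subject; 7.28% × 2,285.00 Cr = 166.35 Cr
Long-Term Care Levy: 7% × 2,700.00 Cr = 189.00 Cr
Total: 257.59 Cr + 166.35 Cr + 189.00 Cr = 612.94 Cr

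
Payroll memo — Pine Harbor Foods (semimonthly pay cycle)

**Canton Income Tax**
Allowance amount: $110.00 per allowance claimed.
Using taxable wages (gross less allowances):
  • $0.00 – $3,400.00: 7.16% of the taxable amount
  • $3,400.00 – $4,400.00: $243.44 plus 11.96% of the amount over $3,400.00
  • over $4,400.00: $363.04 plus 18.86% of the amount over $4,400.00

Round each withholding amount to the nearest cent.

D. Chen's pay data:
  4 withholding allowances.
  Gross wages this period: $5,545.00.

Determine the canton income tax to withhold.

$496.00

Canton Income Tax: taxable = $5,545.00 − 4×$110.00 = $5,105.00
  $363.04 + 18.86% × ($5,105.00 − $4,400.00) = $363.04 + 18.86% × $705.00 = $496.00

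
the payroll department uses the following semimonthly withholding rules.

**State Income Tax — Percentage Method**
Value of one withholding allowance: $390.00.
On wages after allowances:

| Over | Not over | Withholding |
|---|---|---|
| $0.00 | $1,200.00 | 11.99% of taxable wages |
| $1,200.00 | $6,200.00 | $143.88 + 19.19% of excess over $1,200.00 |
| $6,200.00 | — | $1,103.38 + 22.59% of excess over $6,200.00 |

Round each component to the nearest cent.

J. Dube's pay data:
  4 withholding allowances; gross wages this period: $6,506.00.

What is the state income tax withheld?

State Income Tax: taxable = $6,506.00 − 4×$390.00 = $4,946.00
  $143.88 + 19.19% × ($4,946.00 − $1,200.00) = $143.88 + 19.19% × $3,746.00 = $862.74

$862.74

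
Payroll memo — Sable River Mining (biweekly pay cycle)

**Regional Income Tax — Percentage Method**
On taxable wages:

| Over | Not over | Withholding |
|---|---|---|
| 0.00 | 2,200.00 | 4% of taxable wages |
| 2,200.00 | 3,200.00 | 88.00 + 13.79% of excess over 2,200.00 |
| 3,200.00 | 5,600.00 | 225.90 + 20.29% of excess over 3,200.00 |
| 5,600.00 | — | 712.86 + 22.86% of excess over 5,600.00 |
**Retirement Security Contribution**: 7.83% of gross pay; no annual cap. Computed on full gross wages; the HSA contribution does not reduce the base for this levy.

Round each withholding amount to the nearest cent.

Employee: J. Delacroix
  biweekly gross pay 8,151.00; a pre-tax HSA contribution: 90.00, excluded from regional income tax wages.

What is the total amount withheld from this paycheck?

Regional Income Tax: taxable = 8,151.00 − 90.00 = 8,061.00
  712.86 + 22.86% × (8,061.00 − 5,600.00) = 712.86 + 22.86% × 2,461.00 = 1,275.44
Retirement Security Contribution: 7.83% × 8,151.00 = 638.22
Total: 1,275.44 + 638.22 = 1,913.66

1,913.66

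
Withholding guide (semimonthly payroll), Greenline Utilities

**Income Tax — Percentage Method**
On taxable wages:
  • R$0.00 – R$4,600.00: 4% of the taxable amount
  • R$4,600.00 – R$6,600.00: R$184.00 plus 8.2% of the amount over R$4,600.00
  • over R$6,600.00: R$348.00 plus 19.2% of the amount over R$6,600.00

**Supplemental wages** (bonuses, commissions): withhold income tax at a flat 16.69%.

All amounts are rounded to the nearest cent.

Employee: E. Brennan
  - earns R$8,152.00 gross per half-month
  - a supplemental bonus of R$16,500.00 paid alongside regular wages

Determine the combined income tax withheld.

Income Tax: taxable = R$8,152.00
  R$348.00 + 19.2% × (R$8,152.00 − R$6,600.00) = R$348.00 + 19.2% × R$1,552.00 = R$645.98
Supplemental (16.69% flat on bonus): 16.69% × R$16,500.00 = R$2,753.85
Total income tax: R$645.98 + R$2,753.85 = R$3,399.83

R$3,399.83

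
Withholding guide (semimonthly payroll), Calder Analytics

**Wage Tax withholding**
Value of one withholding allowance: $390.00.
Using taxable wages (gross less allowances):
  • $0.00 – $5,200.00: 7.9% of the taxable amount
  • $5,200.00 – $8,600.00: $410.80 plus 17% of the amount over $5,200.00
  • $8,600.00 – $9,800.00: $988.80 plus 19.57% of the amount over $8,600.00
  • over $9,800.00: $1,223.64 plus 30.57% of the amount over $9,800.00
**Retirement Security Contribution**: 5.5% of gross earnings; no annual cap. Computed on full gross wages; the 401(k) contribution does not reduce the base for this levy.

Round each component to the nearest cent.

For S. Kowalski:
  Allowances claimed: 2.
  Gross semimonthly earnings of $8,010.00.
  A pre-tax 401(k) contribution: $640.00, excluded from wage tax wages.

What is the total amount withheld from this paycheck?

$1,087.65

Wage Tax: taxable = $8,010.00 − $640.00 − 2×$390.00 = $6,590.00
  $410.80 + 17% × ($6,590.00 − $5,200.00) = $410.80 + 17% × $1,390.00 = $647.10
Retirement Security Contribution: 5.5% × $8,010.00 = $440.55
Total: $647.10 + $440.55 = $1,087.65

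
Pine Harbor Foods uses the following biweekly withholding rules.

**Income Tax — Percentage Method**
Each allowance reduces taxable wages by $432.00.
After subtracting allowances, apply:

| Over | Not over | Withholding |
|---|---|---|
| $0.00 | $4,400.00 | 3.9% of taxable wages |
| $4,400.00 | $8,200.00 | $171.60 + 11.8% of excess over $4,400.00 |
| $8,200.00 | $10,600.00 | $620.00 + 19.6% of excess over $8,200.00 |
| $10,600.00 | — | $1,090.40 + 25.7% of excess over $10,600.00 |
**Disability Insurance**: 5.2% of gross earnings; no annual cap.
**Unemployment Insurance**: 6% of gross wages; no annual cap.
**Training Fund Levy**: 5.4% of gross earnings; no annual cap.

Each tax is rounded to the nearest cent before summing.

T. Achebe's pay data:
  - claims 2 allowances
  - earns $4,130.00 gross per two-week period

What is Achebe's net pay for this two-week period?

Income Tax: taxable = $4,130.00 − 2×$432.00 = $3,266.00
  3.9% × $3,266.00 = $127.37
Disability Insurance: 5.2% × $4,130.00 = $214.76
Unemployment Insurance: 6% × $4,130.00 = $247.80
Training Fund Levy: 5.4% × $4,130.00 = $223.02
Total withheld: $127.37 + $214.76 + $247.80 + $223.02 = $812.95
Net pay: $4,130.00 − $812.95 = $3,317.05

$3,317.05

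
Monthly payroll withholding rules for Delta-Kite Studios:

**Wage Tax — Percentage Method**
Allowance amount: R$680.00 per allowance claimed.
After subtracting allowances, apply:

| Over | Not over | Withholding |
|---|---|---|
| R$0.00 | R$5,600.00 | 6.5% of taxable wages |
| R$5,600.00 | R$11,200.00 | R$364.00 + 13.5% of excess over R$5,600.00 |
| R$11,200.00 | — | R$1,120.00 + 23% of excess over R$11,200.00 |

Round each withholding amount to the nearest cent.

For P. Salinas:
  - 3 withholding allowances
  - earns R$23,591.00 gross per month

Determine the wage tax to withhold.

R$3,500.73

Wage Tax: taxable = R$23,591.00 − 3×R$680.00 = R$21,551.00
  R$1,120.00 + 23% × (R$21,551.00 − R$11,200.00) = R$1,120.00 + 23% × R$10,351.00 = R$3,500.73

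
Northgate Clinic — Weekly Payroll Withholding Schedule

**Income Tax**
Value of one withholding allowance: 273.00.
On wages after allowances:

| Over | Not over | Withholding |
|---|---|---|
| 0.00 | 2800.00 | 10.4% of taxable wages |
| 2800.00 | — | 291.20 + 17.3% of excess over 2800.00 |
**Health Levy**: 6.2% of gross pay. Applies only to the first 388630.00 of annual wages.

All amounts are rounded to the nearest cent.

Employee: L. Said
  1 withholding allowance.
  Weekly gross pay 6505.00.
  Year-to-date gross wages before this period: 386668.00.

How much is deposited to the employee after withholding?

Income Tax: taxable = 6505.00 − 1×273.00 = 6232.00
  291.20 + 17.3% × (6232.00 − 2800.00) = 291.20 + 17.3% × 3432.00 = 884.94
Health Levy: cap 388630.00 − YTD 386668.00 = 1962.00 subject; 6.2% × 1962.00 = 121.64
Total withheld: 884.94 + 121.64 = 1006.58
Net pay: 6505.00 − 1006.58 = 5498.42

5498.42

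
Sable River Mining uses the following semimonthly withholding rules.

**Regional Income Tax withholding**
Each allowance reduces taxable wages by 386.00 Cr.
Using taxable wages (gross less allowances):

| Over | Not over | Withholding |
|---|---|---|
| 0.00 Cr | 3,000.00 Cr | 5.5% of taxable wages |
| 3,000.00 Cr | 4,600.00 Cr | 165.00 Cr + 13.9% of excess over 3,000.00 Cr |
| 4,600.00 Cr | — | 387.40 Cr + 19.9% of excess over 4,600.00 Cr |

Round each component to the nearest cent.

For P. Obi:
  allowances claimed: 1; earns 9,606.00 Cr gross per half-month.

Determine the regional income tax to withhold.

1,306.78 Cr

Regional Income Tax: taxable = 9,606.00 Cr − 1×386.00 Cr = 9,220.00 Cr
  387.40 Cr + 19.9% × (9,220.00 Cr − 4,600.00 Cr) = 387.40 Cr + 19.9% × 4,620.00 Cr = 1,306.78 Cr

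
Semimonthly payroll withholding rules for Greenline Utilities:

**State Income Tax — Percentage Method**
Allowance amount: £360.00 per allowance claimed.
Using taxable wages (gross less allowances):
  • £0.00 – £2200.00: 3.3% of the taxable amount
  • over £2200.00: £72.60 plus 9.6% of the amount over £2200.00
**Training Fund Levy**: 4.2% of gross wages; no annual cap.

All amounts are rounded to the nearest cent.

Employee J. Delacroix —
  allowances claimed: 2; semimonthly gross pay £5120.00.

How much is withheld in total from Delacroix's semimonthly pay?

State Income Tax: taxable = £5120.00 − 2×£360.00 = £4400.00
  £72.60 + 9.6% × (£4400.00 − £2200.00) = £72.60 + 9.6% × £2200.00 = £283.80
Training Fund Levy: 4.2% × £5120.00 = £215.04
Total: £283.80 + £215.04 = £498.84

£498.84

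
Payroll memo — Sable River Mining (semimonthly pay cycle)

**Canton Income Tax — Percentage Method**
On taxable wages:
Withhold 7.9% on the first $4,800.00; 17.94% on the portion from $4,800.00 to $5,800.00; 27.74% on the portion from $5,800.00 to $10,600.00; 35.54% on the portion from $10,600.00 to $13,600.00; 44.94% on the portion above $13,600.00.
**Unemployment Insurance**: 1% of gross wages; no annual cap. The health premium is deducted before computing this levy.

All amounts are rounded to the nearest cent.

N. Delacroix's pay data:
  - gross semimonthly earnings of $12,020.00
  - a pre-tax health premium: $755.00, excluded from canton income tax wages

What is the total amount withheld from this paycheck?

Canton Income Tax: taxable = $12,020.00 − $755.00 = $11,265.00
  $1,890.12 + 35.54% × ($11,265.00 − $10,600.00) = $1,890.12 + 35.54% × $665.00 = $2,126.46
Unemployment Insurance: 1% × $11,265.00 = $112.65
Total: $2,126.46 + $112.65 = $2,239.11

$2,239.11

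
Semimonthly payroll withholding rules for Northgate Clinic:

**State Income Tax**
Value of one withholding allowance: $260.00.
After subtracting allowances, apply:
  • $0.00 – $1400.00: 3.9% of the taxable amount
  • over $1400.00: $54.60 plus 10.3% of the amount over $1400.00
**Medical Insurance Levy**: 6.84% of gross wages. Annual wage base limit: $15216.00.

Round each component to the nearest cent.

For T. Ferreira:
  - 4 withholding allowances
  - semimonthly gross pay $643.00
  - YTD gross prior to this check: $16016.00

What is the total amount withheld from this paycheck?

$0.00

State Income Tax: taxable = $643.00 − 4×$260.00 = $-397.00
  Taxable ≤ 0 → $0.00
Medical Insurance Levy: YTD $16016.00 ≥ cap $15216.00 → $0.00
Total: $0.00 + $0.00 = $0.00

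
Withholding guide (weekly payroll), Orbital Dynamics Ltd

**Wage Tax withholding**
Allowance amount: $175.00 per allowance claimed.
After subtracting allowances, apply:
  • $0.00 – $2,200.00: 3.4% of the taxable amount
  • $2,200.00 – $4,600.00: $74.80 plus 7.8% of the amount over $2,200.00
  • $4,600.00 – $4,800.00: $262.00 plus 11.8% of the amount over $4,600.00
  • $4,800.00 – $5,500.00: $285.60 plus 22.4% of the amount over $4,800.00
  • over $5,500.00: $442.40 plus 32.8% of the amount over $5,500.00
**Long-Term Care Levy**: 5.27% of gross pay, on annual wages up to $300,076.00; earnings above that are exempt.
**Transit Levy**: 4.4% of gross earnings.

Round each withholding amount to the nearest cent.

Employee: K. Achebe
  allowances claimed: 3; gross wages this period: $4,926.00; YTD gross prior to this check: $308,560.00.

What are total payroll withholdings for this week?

Wage Tax: taxable = $4,926.00 − 3×$175.00 = $4,401.00
  $74.80 + 7.8% × ($4,401.00 − $2,200.00) = $74.80 + 7.8% × $2,201.00 = $246.48
Long-Term Care Levy: YTD $308,560.00 ≥ cap $300,076.00 → $0.00
Transit Levy: 4.4% × $4,926.00 = $216.74
Total: $246.48 + $0.00 + $216.74 = $463.22

$463.22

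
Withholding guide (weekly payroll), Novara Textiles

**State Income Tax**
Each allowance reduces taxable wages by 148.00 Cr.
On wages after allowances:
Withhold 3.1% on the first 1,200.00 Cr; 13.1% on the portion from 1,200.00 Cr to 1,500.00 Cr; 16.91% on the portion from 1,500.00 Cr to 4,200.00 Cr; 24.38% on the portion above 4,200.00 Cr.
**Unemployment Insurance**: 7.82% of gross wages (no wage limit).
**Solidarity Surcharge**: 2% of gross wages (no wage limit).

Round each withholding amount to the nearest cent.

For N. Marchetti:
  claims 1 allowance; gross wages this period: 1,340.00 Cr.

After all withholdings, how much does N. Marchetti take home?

1,171.46 Cr

State Income Tax: taxable = 1,340.00 Cr − 1×148.00 Cr = 1,192.00 Cr
  3.1% × 1,192.00 Cr = 36.95 Cr
Unemployment Insurance: 7.82% × 1,340.00 Cr = 104.79 Cr
Solidarity Surcharge: 2% × 1,340.00 Cr = 26.80 Cr
Total withheld: 36.95 Cr + 104.79 Cr + 26.80 Cr = 168.54 Cr
Net pay: 1,340.00 Cr − 168.54 Cr = 1,171.46 Cr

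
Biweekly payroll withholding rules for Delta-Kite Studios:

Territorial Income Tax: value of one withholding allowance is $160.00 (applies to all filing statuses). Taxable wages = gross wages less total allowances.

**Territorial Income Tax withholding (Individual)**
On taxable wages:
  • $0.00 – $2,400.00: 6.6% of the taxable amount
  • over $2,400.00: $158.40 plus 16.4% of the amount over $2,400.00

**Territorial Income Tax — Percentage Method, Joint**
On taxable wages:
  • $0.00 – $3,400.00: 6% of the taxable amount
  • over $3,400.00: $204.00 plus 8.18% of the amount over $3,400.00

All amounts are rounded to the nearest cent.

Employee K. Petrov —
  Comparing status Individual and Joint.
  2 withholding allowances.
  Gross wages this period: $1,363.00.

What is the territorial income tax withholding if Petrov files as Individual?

Territorial Income Tax (Individual): taxable = $1,363.00 − 2×$160.00 = $1,043.00
  6.6% × $1,043.00 = $68.84

$68.84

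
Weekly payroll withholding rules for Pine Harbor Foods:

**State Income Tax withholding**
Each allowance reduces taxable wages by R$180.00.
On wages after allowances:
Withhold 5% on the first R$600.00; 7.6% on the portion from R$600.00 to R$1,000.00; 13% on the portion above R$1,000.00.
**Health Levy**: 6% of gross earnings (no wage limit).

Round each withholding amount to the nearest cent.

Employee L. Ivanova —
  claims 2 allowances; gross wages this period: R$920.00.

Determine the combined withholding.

State Income Tax: taxable = R$920.00 − 2×R$180.00 = R$560.00
  5% × R$560.00 = R$28.00
Health Levy: 6% × R$920.00 = R$55.20
Total: R$28.00 + R$55.20 = R$83.20

R$83.20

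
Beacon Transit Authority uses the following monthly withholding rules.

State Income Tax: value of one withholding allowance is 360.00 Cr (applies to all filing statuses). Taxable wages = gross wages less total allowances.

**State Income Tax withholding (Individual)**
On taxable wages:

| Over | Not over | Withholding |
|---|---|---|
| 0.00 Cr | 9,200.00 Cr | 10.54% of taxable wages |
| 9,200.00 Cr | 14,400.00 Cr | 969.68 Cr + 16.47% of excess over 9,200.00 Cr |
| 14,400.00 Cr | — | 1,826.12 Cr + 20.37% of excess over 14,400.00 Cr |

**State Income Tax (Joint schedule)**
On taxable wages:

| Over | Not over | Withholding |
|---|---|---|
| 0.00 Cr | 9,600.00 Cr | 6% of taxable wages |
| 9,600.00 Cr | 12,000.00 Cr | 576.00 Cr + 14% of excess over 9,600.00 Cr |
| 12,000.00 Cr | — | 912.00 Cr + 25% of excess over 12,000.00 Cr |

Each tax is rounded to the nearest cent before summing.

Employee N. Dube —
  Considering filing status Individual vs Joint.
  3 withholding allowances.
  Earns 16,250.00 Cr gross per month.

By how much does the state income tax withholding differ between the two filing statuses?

State Income Tax (Individual): taxable = 16,250.00 Cr − 3×360.00 Cr = 15,170.00 Cr
  1,826.12 Cr + 20.37% × (15,170.00 Cr − 14,400.00 Cr) = 1,826.12 Cr + 20.37% × 770.00 Cr = 1,982.97 Cr
State Income Tax (Joint): taxable = 16,250.00 Cr − 3×360.00 Cr = 15,170.00 Cr
  912.00 Cr + 25% × (15,170.00 Cr − 12,000.00 Cr) = 912.00 Cr + 25% × 3,170.00 Cr = 1,704.50 Cr
Difference: |1,982.97 Cr − 1,704.50 Cr| = 278.47 Cr (higher under Individual)

278.47 Cr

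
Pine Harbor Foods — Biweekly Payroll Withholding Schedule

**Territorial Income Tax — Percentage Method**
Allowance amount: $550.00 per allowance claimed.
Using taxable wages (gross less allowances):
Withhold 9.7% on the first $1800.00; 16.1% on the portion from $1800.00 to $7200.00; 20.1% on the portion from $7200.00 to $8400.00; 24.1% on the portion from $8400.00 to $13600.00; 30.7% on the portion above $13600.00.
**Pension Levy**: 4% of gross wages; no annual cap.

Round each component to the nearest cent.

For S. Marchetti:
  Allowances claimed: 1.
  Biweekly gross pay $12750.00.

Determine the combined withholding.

$2711.00

Territorial Income Tax: taxable = $12750.00 − 1×$550.00 = $12200.00
  $1285.20 + 24.1% × ($12200.00 − $8400.00) = $1285.20 + 24.1% × $3800.00 = $2201.00
Pension Levy: 4% × $12750.00 = $510.00
Total: $2201.00 + $510.00 = $2711.00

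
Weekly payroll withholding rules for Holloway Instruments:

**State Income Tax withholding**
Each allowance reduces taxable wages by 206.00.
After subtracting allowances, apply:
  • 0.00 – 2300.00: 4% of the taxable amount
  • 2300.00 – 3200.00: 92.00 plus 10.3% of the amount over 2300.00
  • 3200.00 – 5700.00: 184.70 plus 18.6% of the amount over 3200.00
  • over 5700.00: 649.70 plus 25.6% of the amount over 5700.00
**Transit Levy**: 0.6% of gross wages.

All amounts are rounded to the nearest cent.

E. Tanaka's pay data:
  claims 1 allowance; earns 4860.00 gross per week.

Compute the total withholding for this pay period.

484.30

State Income Tax: taxable = 4860.00 − 1×206.00 = 4654.00
  184.70 + 18.6% × (4654.00 − 3200.00) = 184.70 + 18.6% × 1454.00 = 455.14
Transit Levy: 0.6% × 4860.00 = 29.16
Total: 455.14 + 29.16 = 484.30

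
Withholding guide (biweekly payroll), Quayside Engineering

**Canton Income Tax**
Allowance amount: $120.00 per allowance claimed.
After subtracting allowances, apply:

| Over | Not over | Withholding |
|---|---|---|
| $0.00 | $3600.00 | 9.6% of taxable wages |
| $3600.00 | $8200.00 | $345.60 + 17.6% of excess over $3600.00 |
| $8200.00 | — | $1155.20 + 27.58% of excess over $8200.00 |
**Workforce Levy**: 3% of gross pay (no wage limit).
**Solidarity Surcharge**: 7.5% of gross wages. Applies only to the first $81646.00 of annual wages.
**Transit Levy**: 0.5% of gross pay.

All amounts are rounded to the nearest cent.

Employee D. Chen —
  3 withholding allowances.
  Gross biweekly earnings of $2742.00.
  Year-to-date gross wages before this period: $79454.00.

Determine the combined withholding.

$489.04

Canton Income Tax: taxable = $2742.00 − 3×$120.00 = $2382.00
  9.6% × $2382.00 = $228.67
Workforce Levy: 3% × $2742.00 = $82.26
Solidarity Surcharge: cap $81646.00 − YTD $79454.00 = $2192.00 subject; 7.5% × $2192.00 = $164.40
Transit Levy: 0.5% × $2742.00 = $13.71
Total: $228.67 + $82.26 + $164.40 + $13.71 = $489.04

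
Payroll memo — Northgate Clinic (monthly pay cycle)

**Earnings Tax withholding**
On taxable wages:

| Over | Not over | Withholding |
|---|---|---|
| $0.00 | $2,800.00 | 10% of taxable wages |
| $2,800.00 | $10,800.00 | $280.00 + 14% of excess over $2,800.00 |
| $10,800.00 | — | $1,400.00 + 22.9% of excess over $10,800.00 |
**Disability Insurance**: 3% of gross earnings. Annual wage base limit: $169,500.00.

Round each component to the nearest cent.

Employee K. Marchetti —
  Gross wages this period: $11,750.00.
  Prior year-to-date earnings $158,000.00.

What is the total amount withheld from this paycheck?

$1,962.55

Earnings Tax: taxable = $11,750.00
  $1,400.00 + 22.9% × ($11,750.00 − $10,800.00) = $1,400.00 + 22.9% × $950.00 = $1,617.55
Disability Insurance: cap $169,500.00 − YTD $158,000.00 = $11,500.00 subject; 3% × $11,500.00 = $345.00
Total: $1,617.55 + $345.00 = $1,962.55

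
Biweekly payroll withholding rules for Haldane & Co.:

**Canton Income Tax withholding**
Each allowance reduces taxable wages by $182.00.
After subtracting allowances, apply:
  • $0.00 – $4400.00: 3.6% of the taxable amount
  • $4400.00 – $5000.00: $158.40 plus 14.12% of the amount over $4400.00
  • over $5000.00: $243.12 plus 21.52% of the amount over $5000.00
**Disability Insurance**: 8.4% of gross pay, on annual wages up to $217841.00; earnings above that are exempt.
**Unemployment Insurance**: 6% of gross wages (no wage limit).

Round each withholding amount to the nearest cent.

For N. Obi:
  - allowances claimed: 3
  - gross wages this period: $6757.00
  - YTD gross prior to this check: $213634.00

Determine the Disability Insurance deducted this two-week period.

$353.39

Disability Insurance: cap $217841.00 − YTD $213634.00 = $4207.00 subject; 8.4% × $4207.00 = $353.39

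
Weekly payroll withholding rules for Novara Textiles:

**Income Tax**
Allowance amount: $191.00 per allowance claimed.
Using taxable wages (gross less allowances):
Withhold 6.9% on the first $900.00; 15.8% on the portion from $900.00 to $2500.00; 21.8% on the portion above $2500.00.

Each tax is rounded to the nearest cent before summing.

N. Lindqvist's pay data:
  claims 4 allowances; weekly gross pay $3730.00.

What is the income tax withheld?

$416.49

Income Tax: taxable = $3730.00 − 4×$191.00 = $2966.00
  $314.90 + 21.8% × ($2966.00 − $2500.00) = $314.90 + 21.8% × $466.00 = $416.49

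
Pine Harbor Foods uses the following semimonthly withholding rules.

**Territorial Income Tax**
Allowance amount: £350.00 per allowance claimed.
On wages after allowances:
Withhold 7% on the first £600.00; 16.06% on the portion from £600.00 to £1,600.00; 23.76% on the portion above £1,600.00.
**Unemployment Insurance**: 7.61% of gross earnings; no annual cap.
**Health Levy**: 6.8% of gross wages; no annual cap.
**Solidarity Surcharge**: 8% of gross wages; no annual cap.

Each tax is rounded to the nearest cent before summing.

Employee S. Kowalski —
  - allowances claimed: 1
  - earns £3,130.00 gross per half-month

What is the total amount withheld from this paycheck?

£1,184.40

Territorial Income Tax: taxable = £3,130.00 − 1×£350.00 = £2,780.00
  £202.60 + 23.76% × (£2,780.00 − £1,600.00) = £202.60 + 23.76% × £1,180.00 = £482.97
Unemployment Insurance: 7.61% × £3,130.00 = £238.19
Health Levy: 6.8% × £3,130.00 = £212.84
Solidarity Surcharge: 8% × £3,130.00 = £250.40
Total: £482.97 + £238.19 + £212.84 + £250.40 = £1,184.40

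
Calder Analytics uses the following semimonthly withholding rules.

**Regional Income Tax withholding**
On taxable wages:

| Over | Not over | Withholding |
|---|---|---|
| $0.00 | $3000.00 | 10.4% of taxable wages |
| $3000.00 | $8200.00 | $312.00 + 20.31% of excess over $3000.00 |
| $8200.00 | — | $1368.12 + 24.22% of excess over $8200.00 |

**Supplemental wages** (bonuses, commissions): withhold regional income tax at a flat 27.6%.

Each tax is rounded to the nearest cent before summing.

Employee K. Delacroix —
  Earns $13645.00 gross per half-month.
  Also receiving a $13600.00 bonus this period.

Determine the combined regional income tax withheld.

$6440.50

Regional Income Tax: taxable = $13645.00
  $1368.12 + 24.22% × ($13645.00 − $8200.00) = $1368.12 + 24.22% × $5445.00 = $2686.90
Supplemental (27.6% flat on bonus): 27.6% × $13600.00 = $3753.60
Total regional income tax: $2686.90 + $3753.60 = $6440.50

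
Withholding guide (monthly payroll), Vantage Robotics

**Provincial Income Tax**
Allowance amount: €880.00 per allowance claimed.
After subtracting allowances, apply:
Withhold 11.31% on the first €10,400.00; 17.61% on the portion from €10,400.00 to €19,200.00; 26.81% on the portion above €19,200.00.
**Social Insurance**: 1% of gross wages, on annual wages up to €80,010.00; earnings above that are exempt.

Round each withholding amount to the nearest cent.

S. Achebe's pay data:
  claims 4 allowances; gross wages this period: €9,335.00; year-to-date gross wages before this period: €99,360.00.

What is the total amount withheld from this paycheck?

€657.68

Provincial Income Tax: taxable = €9,335.00 − 4×€880.00 = €5,815.00
  11.31% × €5,815.00 = €657.68
Social Insurance: YTD €99,360.00 ≥ cap €80,010.00 → €0.00
Total: €657.68 + €0.00 = €657.68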